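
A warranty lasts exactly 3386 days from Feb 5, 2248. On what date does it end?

+366 (one year; includes Feb 29, 2248) → Feb 5, 2249 (3020 left).
+365 (one year) → Feb 5, 2250 (2655 left).
+365 (one year) → Feb 5, 2251 (2290 left).
+365 (one year) → Feb 5, 2252 (1925 left).
+366 (one year; includes Feb 29, 2252) → Feb 5, 2253 (1559 left).
+365 (one year) → Feb 5, 2254 (1194 left).
+365 (one year) → Feb 5, 2255 (829 left).
+365 (one year) → Feb 5, 2256 (464 left).
+366 (one year; includes Feb 29, 2256) → Feb 5, 2257 (98 left).
Feb has 28 days: +24 → Mar 1, 2257 (74 left).
Mar has 31 days: +31 → Apr 1, 2257 (43 left).
Apr has 30 days: +30 → May 1, 2257 (13 left).
+13 → May 14, 2257.

May 14, 2257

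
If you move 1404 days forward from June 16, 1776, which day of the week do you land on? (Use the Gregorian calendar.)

Jun 16, 1776 is a Sunday.
1404 mod 7 = 4, so 1404 days after a Sunday is Sunday + 4 = Thursday.

Thursday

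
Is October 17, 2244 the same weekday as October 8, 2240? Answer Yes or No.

Yes

From Oct 8, 2240 to Oct 17, 2244 is 1470 days.
1470 mod 7 = 0, so they are the same weekday.
(Oct 8, 2240 is a Thursday; Oct 17, 2244 is a Thursday.)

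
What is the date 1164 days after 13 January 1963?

March 22, 1966

+365 (one year) → Jan 13, 1964 (799 left).
+366 (one year; includes Feb 29, 1964) → Jan 13, 1965 (433 left).
+365 (one year) → Jan 13, 1966 (68 left).
Jan has 31 days: +19 → Feb 1, 1966 (49 left).
Feb has 28 days: +28 → Mar 1, 1966 (21 left).
+21 → Mar 22, 1966.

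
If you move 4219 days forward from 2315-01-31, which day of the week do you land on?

First find the weekday of Jan 31, 2315. Doomsday rule: the anchor day for the 2300s is Wednesday. For year 15: 15÷12 = 1 r 3, and 3÷4 = 0, so 1+3+0 = 4.
Wednesday + 4 ≡ Sunday — that's 2315's doomsday.
In January the doomsday date is Jan 3 (2315 is not a leap year).
Jan 31 is 28 days after Jan 3; 28 mod 7 = 0, so Sunday + 0 = Sunday.
4219 mod 7 = 5, so 4219 days after a Sunday is Sunday + 5 = Friday.

Friday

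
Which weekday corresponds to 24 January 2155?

Doomsday rule: the anchor day for the 2100s is Sunday. For year 55: 55÷12 = 4 r 7, and 7÷4 = 1, so 4+7+1 = 12.
Sunday + 12 ≡ Friday — that's 2155's doomsday.
In January the doomsday date is Jan 3 (2155 is not a leap year).
Jan 24 is 21 days after Jan 3; 21 mod 7 = 0, so Friday + 0 = Friday.

Friday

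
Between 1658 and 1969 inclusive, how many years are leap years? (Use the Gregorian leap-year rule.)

75

Multiples of 4 in [1658,1969]: 78.
Of those, multiples of 100: 3 (not leap unless ÷400).
Multiples of 400: 0.
Leap years = 78 − 3 + 0 = 75.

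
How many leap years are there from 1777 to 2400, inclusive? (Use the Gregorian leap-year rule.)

151

Multiples of 4 in [1777,2400]: 156.
Of those, multiples of 100: 7 (not leap unless ÷400).
Multiples of 400: 2.
Leap years = 156 − 7 + 2 = 151.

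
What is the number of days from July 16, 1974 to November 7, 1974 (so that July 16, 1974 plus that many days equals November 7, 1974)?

Jul 16, 1974 → Aug 16, 1974: 31 days (July has 31).
Aug 16, 1974 → Sep 16, 1974: 31 days (August has 31).
Sep 16, 1974 → Oct 16, 1974: 30 days (September has 30).
Oct 16, 1974 → Nov 7, 1974: 22 days.
Total: 114 days.

114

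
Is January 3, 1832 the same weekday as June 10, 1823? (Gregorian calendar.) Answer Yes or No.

Yes

From Jun 10, 1823 to Jan 3, 1832 is 3129 days.
3129 mod 7 = 0, so they are the same weekday.
(Jun 10, 1823 is a Tuesday; Jan 3, 1832 is a Tuesday.)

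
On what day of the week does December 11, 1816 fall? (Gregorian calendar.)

Wednesday

Doomsday rule: the anchor day for the 1800s is Friday. For year 16: 16÷12 = 1 r 4, and 4÷4 = 1, so 1+4+1 = 6.
Friday + 6 ≡ Thursday — that's 1816's doomsday.
In December the doomsday date is Dec 12.
Dec 11 is 1 day before Dec 12; 1 mod 7 = 1, so Thursday − 1 = Wednesday.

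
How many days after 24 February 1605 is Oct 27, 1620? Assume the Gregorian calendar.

5724

Feb 24, 1605 → Feb 24, 1606: 365 days.
Feb 24, 1606 → Feb 24, 1607: 365 days.
Feb 24, 1607 → Feb 24, 1608: 365 days.
Feb 24, 1608 → Feb 24, 1609: 366 days (Feb 29, 1608 is in that span).
Feb 24, 1609 → Feb 24, 1610: 365 days.
Feb 24, 1610 → Feb 24, 1611: 365 days.
Feb 24, 1611 → Feb 24, 1612: 365 days.
Feb 24, 1612 → Feb 24, 1613: 366 days (Feb 29, 1612 is in that span).
Feb 24, 1613 → Feb 24, 1614: 365 days.
Feb 24, 1614 → Feb 24, 1615: 365 days.
Feb 24, 1615 → Feb 24, 1616: 365 days.
Feb 24, 1616 → Feb 24, 1617: 366 days (Feb 29, 1616 is in that span).
Feb 24, 1617 → Feb 24, 1618: 365 days.
Feb 24, 1618 → Feb 24, 1619: 365 days.
Feb 24, 1619 → Feb 24, 1620: 365 days.
Feb 24, 1620 → Mar 24, 1620: 29 days (February has 29).
Mar 24, 1620 → Apr 24, 1620: 31 days (March has 31).
Apr 24, 1620 → May 24, 1620: 30 days (April has 30).
May 24, 1620 → Jun 24, 1620: 31 days (May has 31).
Jun 24, 1620 → Jul 24, 1620: 30 days (June has 30).
Jul 24, 1620 → Aug 24, 1620: 31 days (July has 31).
Aug 24, 1620 → Sep 24, 1620: 31 days (August has 31).
Sep 24, 1620 → Oct 24, 1620: 30 days (September has 30).
Oct 24, 1620 → Oct 27, 1620: 3 days.
Total: 5724 days.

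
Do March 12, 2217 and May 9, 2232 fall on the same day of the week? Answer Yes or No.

From Mar 12, 2217 to May 9, 2232 is 5537 days.
5537 mod 7 = 0, so they are the same weekday.
(Mar 12, 2217 is a Wednesday; May 9, 2232 is a Wednesday.)

Yes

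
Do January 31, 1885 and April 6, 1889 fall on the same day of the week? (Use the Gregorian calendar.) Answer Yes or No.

From Jan 31, 1885 to Apr 6, 1889 is 1526 days.
1526 mod 7 = 0, so they are the same weekday.
(Jan 31, 1885 is a Saturday; Apr 6, 1889 is a Saturday.)

Yes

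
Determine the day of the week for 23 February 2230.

January 1, 2230 is a Friday.
Jan 1, 2230 → Feb 1, 2230: 31 days (January has 31).
Feb 1, 2230 → Feb 23, 2230: 22 days.
Total: 53 days.
53 mod 7 = 4, so Friday + 4 = Tuesday.

Tuesday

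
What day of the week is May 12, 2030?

Doomsday rule: the anchor day for the 2000s is Tuesday. For year 30: 30÷12 = 2 r 6, and 6÷4 = 1, so 2+6+1 = 9.
Tuesday + 9 ≡ Thursday — that's 2030's doomsday.
In May the doomsday date is May 9.
May 12 is 3 days after May 9; 3 mod 7 = 3, so Thursday + 3 = Sunday.

Sunday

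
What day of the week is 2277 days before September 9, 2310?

Wednesday

Sep 9, 2310 is a Friday.
2277 mod 7 = 2, so 2277 days before a Friday is Friday − 2 = Wednesday.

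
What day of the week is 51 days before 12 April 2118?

First find the weekday of Apr 12, 2118. Doomsday rule: the anchor day for the 2100s is Sunday. For year 18: 18÷12 = 1 r 6, and 6÷4 = 1, so 1+6+1 = 8.
Sunday + 8 ≡ Monday — that's 2118's doomsday.
In April the doomsday date is Apr 4.
Apr 12 is 8 days after Apr 4; 8 mod 7 = 1, so Monday + 1 = Tuesday.
51 mod 7 = 2, so 51 days before a Tuesday is Tuesday − 2 = Sunday.

Sunday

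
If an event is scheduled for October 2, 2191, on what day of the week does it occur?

Doomsday rule: the anchor day for the 2100s is Sunday. For year 91: 91÷12 = 7 r 7, and 7÷4 = 1, so 7+7+1 = 15.
Sunday + 15 ≡ Monday — that's 2191's doomsday.
In October the doomsday date is Oct 10.
Oct 2 is 8 days before Oct 10; 8 mod 7 = 1, so Monday − 1 = Sunday.

Sunday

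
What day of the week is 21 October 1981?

Wednesday

Doomsday rule: the anchor day for the 1900s is Wednesday. For year 81: 81÷12 = 6 r 9, and 9÷4 = 2, so 6+9+2 = 17.
Wednesday + 17 ≡ Saturday — that's 1981's doomsday.
In October the doomsday date is Oct 10.
Oct 21 is 11 days after Oct 10; 11 mod 7 = 4, so Saturday + 4 = Wednesday.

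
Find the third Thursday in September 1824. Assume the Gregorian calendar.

September 1, 1824 is a Wednesday.
The first Thursday is therefore September 2 (1 days later).
The third Thursday is 2 + 2×7 = September 16.

September 16, 1824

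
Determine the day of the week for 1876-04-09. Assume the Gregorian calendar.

Sunday

Doomsday rule: the anchor day for the 1800s is Friday. For year 76: 76÷12 = 6 r 4, and 4÷4 = 1, so 6+4+1 = 11.
Friday + 11 ≡ Tuesday — that's 1876's doomsday.
In April the doomsday date is Apr 4.
Apr 9 is 5 days after Apr 4; 5 mod 7 = 5, so Tuesday + 5 = Sunday.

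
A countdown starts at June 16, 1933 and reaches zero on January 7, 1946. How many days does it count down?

Jun 16, 1933 → Jun 16, 1934: 365 days.
Jun 16, 1934 → Jun 16, 1935: 365 days.
Jun 16, 1935 → Jun 16, 1936: 366 days (Feb 29, 1936 is in that span).
Jun 16, 1936 → Jun 16, 1937: 365 days.
Jun 16, 1937 → Jun 16, 1938: 365 days.
Jun 16, 1938 → Jun 16, 1939: 365 days.
Jun 16, 1939 → Jun 16, 1940: 366 days (Feb 29, 1940 is in that span).
Jun 16, 1940 → Jun 16, 1941: 365 days.
Jun 16, 1941 → Jun 16, 1942: 365 days.
Jun 16, 1942 → Jun 16, 1943: 365 days.
Jun 16, 1943 → Jun 16, 1944: 366 days (Feb 29, 1944 is in that span).
Jun 16, 1944 → Jun 16, 1945: 365 days.
Jun 16, 1945 → Jul 16, 1945: 30 days (June has 30).
Jul 16, 1945 → Aug 16, 1945: 31 days (July has 31).
Aug 16, 1945 → Sep 16, 1945: 31 days (August has 31).
Sep 16, 1945 → Oct 16, 1945: 30 days (September has 30).
Oct 16, 1945 → Nov 16, 1945: 31 days (October has 31).
Nov 16, 1945 → Dec 16, 1945: 30 days (November has 30).
Dec 16, 1945 → Jan 7, 1946: 22 days.
Total: 4588 days.

4588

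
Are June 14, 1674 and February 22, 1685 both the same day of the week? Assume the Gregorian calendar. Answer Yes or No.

From Jun 14, 1674 to Feb 22, 1685 is 3906 days.
3906 mod 7 = 0, so they are the same weekday.
(Jun 14, 1674 is a Thursday; Feb 22, 1685 is a Thursday.)

Yes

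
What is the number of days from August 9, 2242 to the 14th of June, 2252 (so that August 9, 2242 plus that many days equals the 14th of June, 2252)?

Aug 9, 2242 → Aug 9, 2243: 365 days.
Aug 9, 2243 → Aug 9, 2244: 366 days (Feb 29, 2244 is in that span).
Aug 9, 2244 → Aug 9, 2245: 365 days.
Aug 9, 2245 → Aug 9, 2246: 365 days.
Aug 9, 2246 → Aug 9, 2247: 365 days.
Aug 9, 2247 → Aug 9, 2248: 366 days (Feb 29, 2248 is in that span).
Aug 9, 2248 → Aug 9, 2249: 365 days.
Aug 9, 2249 → Aug 9, 2250: 365 days.
Aug 9, 2250 → Aug 9, 2251: 365 days.
Aug 9, 2251 → Sep 9, 2251: 31 days (August has 31).
Sep 9, 2251 → Oct 9, 2251: 30 days (September has 30).
Oct 9, 2251 → Nov 9, 2251: 31 days (October has 31).
Nov 9, 2251 → Dec 9, 2251: 30 days (November has 30).
Dec 9, 2251 → Jan 9, 2252: 31 days (December has 31).
Jan 9, 2252 → Feb 9, 2252: 31 days (January has 31).
Feb 9, 2252 → Mar 9, 2252: 29 days (February has 29).
Mar 9, 2252 → Apr 9, 2252: 31 days (March has 31).
Apr 9, 2252 → May 9, 2252: 30 days (April has 30).
May 9, 2252 → Jun 9, 2252: 31 days (May has 31).
Jun 9, 2252 → Jun 14, 2252: 5 days.
Total: 3597 days.

3597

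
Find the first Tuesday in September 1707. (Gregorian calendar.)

September 1, 1707 is a Thursday.
The first Tuesday is therefore September 6 (5 days later).

September 6, 1707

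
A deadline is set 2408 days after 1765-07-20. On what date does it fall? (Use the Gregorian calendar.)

+365 (one year) → Jul 20, 1766 (2043 left).
+365 (one year) → Jul 20, 1767 (1678 left).
+366 (one year; includes Feb 29, 1768) → Jul 20, 1768 (1312 left).
+365 (one year) → Jul 20, 1769 (947 left).
+365 (one year) → Jul 20, 1770 (582 left).
+365 (one year) → Jul 20, 1771 (217 left).
Jul has 31 days: +12 → Aug 1, 1771 (205 left).
Aug has 31 days: +31 → Sep 1, 1771 (174 left).
Sep has 30 days: +30 → Oct 1, 1771 (144 left).
Oct has 31 days: +31 → Nov 1, 1771 (113 left).
Nov has 30 days: +30 → Dec 1, 1771 (83 left).
Dec has 31 days: +31 → Jan 1, 1772 (52 left).
Jan has 31 days: +31 → Feb 1, 1772 (21 left).
+21 → Feb 22, 1772.

February 22, 1772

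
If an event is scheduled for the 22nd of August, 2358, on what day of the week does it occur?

Doomsday rule: the anchor day for the 2300s is Wednesday. For year 58: 58÷12 = 4 r 10, and 10÷4 = 2, so 4+10+2 = 16.
Wednesday + 16 ≡ Friday — that's 2358's doomsday.
In August the doomsday date is Aug 8.
Aug 22 is 14 days after Aug 8; 14 mod 7 = 0, so Friday + 0 = Friday.

Friday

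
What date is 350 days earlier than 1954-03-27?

−27 → Feb 28, 1954 (end of Feb, 28 days; 323 left).
−28 → Jan 31, 1954 (end of Jan, 31 days; 295 left).
−31 → Dec 31, 1953 (end of Dec, 31 days; 264 left).
−31 → Nov 30, 1953 (end of Nov, 30 days; 233 left).
−30 → Oct 31, 1953 (end of Oct, 31 days; 203 left).
−31 → Sep 30, 1953 (end of Sep, 30 days; 172 left).
−30 → Aug 31, 1953 (end of Aug, 31 days; 142 left).
−31 → Jul 31, 1953 (end of Jul, 31 days; 111 left).
−31 → Jun 30, 1953 (end of Jun, 30 days; 80 left).
−30 → May 31, 1953 (end of May, 31 days; 50 left).
−31 → Apr 30, 1953 (end of Apr, 30 days; 19 left).
−19 → Apr 11, 1953.

April 11, 1953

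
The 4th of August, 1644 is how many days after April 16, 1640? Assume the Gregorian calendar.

1571

Apr 16, 1640 → Apr 16, 1641: 365 days.
Apr 16, 1641 → Apr 16, 1642: 365 days.
Apr 16, 1642 → Apr 16, 1643: 365 days.
Apr 16, 1643 → Apr 16, 1644: 366 days (Feb 29, 1644 is in that span).
Apr 16, 1644 → May 16, 1644: 30 days (April has 30).
May 16, 1644 → Jun 16, 1644: 31 days (May has 31).
Jun 16, 1644 → Jul 16, 1644: 30 days (June has 30).
Jul 16, 1644 → Aug 4, 1644: 19 days.
Total: 1571 days.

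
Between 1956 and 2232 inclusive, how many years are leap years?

68

Multiples of 4 in [1956,2232]: 70.
Of those, multiples of 100: 3 (not leap unless ÷400).
Multiples of 400: 1.
Leap years = 70 − 3 + 1 = 68.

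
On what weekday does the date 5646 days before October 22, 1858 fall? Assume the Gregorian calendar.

Monday

First find the weekday of Oct 22, 1858. Doomsday rule: the anchor day for the 1800s is Friday. For year 58: 58÷12 = 4 r 10, and 10÷4 = 2, so 4+10+2 = 16.
Friday + 16 ≡ Sunday — that's 1858's doomsday.
In October the doomsday date is Oct 10.
Oct 22 is 12 days after Oct 10; 12 mod 7 = 5, so Sunday + 5 = Friday.
5646 mod 7 = 4, so 5646 days before a Friday is Friday − 4 = Monday.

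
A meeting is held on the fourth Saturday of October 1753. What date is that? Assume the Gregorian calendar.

October 27, 1753

October 1, 1753 is a Monday.
The first Saturday is therefore October 6 (5 days later).
The fourth Saturday is 6 + 3×7 = October 27.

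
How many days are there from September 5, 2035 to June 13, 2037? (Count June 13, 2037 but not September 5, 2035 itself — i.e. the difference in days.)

647

Sep 5, 2035 → Sep 5, 2036: 366 days (Feb 29, 2036 is in that span).
Sep 5, 2036 → Oct 5, 2036: 30 days (September has 30).
Oct 5, 2036 → Nov 5, 2036: 31 days (October has 31).
Nov 5, 2036 → Dec 5, 2036: 30 days (November has 30).
Dec 5, 2036 → Jan 5, 2037: 31 days (December has 31).
Jan 5, 2037 → Feb 5, 2037: 31 days (January has 31).
Feb 5, 2037 → Mar 5, 2037: 28 days (February has 28).
Mar 5, 2037 → Apr 5, 2037: 31 days (March has 31).
Apr 5, 2037 → May 5, 2037: 30 days (April has 30).
May 5, 2037 → Jun 5, 2037: 31 days (May has 31).
Jun 5, 2037 → Jun 13, 2037: 8 days.
Total: 647 days.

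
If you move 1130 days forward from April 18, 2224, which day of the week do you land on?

First find the weekday of Apr 18, 2224. Doomsday rule: the anchor day for the 2200s is Friday. For year 24: 24÷12 = 2 r 0, and 0÷4 = 0, so 2+0+0 = 2.
Friday + 2 ≡ Sunday — that's 2224's doomsday.
In April the doomsday date is Apr 4.
Apr 18 is 14 days after Apr 4; 14 mod 7 = 0, so Sunday + 0 = Sunday.
1130 mod 7 = 3, so 1130 days after a Sunday is Sunday + 3 = Wednesday.

Wednesday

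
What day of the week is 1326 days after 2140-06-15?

First find the weekday of Jun 15, 2140. Doomsday rule: the anchor day for the 2100s is Sunday. For year 40: 40÷12 = 3 r 4, and 4÷4 = 1, so 3+4+1 = 8.
Sunday + 8 ≡ Monday — that's 2140's doomsday.
In June the doomsday date is Jun 6.
Jun 15 is 9 days after Jun 6; 9 mod 7 = 2, so Monday + 2 = Wednesday.
1326 mod 7 = 3, so 1326 days after a Wednesday is Wednesday + 3 = Saturday.

Saturday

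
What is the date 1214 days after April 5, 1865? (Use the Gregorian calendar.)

+365 (one year) → Apr 5, 1866 (849 left).
+365 (one year) → Apr 5, 1867 (484 left).
+366 (one year; includes Feb 29, 1868) → Apr 5, 1868 (118 left).
Apr has 30 days: +26 → May 1, 1868 (92 left).
May has 31 days: +31 → Jun 1, 1868 (61 left).
Jun has 30 days: +30 → Jul 1, 1868 (31 left).
Jul has 31 days: +31 → Aug 1, 1868 (0 left).

August 1, 1868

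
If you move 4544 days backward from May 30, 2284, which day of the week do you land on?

Thursday

First find the weekday of May 30, 2284. Doomsday rule: the anchor day for the 2200s is Friday. For year 84: 84÷12 = 7 r 0, and 0÷4 = 0, so 7+0+0 = 7.
Friday + 7 ≡ Friday — that's 2284's doomsday.
In May the doomsday date is May 9.
May 30 is 21 days after May 9; 21 mod 7 = 0, so Friday + 0 = Friday.
4544 mod 7 = 1, so 4544 days before a Friday is Friday − 1 = Thursday.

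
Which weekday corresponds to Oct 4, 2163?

Tuesday

Doomsday rule: the anchor day for the 2100s is Sunday. For year 63: 63÷12 = 5 r 3, and 3÷4 = 0, so 5+3+0 = 8.
Sunday + 8 ≡ Monday — that's 2163's doomsday.
In October the doomsday date is Oct 10.
Oct 4 is 6 days before Oct 10; 6 mod 7 = 6, so Monday − 6 = Tuesday.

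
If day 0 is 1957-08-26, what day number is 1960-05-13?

991

Aug 26, 1957 → Aug 26, 1958: 365 days.
Aug 26, 1958 → Aug 26, 1959: 365 days.
Aug 26, 1959 → Sep 26, 1959: 31 days (August has 31).
Sep 26, 1959 → Oct 26, 1959: 30 days (September has 30).
Oct 26, 1959 → Nov 26, 1959: 31 days (October has 31).
Nov 26, 1959 → Dec 26, 1959: 30 days (November has 30).
Dec 26, 1959 → Jan 26, 1960: 31 days (December has 31).
Jan 26, 1960 → Feb 26, 1960: 31 days (January has 31).
Feb 26, 1960 → Mar 26, 1960: 29 days (February has 29).
Mar 26, 1960 → Apr 26, 1960: 31 days (March has 31).
Apr 26, 1960 → May 13, 1960: 17 days.
Total: 991 days.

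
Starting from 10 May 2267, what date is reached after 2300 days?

August 26, 2273

+366 (one year; includes Feb 29, 2268) → May 10, 2268 (1934 left).
+365 (one year) → May 10, 2269 (1569 left).
+365 (one year) → May 10, 2270 (1204 left).
+365 (one year) → May 10, 2271 (839 left).
+366 (one year; includes Feb 29, 2272) → May 10, 2272 (473 left).
+365 (one year) → May 10, 2273 (108 left).
May has 31 days: +22 → Jun 1, 2273 (86 left).
Jun has 30 days: +30 → Jul 1, 2273 (56 left).
Jul has 31 days: +31 → Aug 1, 2273 (25 left).
+25 → Aug 26, 2273.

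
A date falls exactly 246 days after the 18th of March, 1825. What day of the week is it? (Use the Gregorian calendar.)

Saturday

Mar 18, 1825 is a Friday.
246 mod 7 = 1, so 246 days after a Friday is Friday + 1 = Saturday.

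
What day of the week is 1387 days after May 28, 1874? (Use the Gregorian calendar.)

Friday

First find the weekday of May 28, 1874. Doomsday rule: the anchor day for the 1800s is Friday. For year 74: 74÷12 = 6 r 2, and 2÷4 = 0, so 6+2+0 = 8.
Friday + 8 ≡ Saturday — that's 1874's doomsday.
In May the doomsday date is May 9.
May 28 is 19 days after May 9; 19 mod 7 = 5, so Saturday + 5 = Thursday.
1387 mod 7 = 1, so 1387 days after a Thursday is Thursday + 1 = Friday.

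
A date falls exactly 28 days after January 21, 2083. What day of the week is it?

Jan 21, 2083 is a Thursday.
28 mod 7 = 0, so 28 days after a Thursday is Thursday + 0 = Thursday.

Thursday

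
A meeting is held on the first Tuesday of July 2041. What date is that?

July 1, 2041 is a Monday.
The first Tuesday is therefore July 2 (1 days later).

July 2, 2041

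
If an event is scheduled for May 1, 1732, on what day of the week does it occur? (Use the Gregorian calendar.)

Doomsday rule: the anchor day for the 1700s is Sunday. For year 32: 32÷12 = 2 r 8, and 8÷4 = 2, so 2+8+2 = 12.
Sunday + 12 ≡ Friday — that's 1732's doomsday.
In May the doomsday date is May 9.
May 1 is 8 days before May 9; 8 mod 7 = 1, so Friday − 1 = Thursday.

Thursday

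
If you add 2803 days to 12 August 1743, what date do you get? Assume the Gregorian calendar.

April 15, 1751

+366 (one year; includes Feb 29, 1744) → Aug 12, 1744 (2437 left).
+365 (one year) → Aug 12, 1745 (2072 left).
+365 (one year) → Aug 12, 1746 (1707 left).
+365 (one year) → Aug 12, 1747 (1342 left).
+366 (one year; includes Feb 29, 1748) → Aug 12, 1748 (976 left).
+365 (one year) → Aug 12, 1749 (611 left).
+365 (one year) → Aug 12, 1750 (246 left).
Aug has 31 days: +20 → Sep 1, 1750 (226 left).
Sep has 30 days: +30 → Oct 1, 1750 (196 left).
Oct has 31 days: +31 → Nov 1, 1750 (165 left).
Nov has 30 days: +30 → Dec 1, 1750 (135 left).
Dec has 31 days: +31 → Jan 1, 1751 (104 left).
Jan has 31 days: +31 → Feb 1, 1751 (73 left).
Feb has 28 days: +28 → Mar 1, 1751 (45 left).
Mar has 31 days: +31 → Apr 1, 1751 (14 left).
+14 → Apr 15, 1751.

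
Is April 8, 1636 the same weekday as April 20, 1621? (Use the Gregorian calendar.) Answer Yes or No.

From Apr 20, 1621 to Apr 8, 1636 is 5467 days.
5467 mod 7 = 0, so they are the same weekday.
(Apr 20, 1621 is a Tuesday; Apr 8, 1636 is a Tuesday.)

Yes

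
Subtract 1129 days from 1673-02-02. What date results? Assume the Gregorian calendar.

December 31, 1669

−366 (one year; includes Feb 29, 1672) → Feb 2, 1672 (763 left).
−365 (one year) → Feb 2, 1671 (398 left).
−2 → Jan 31, 1671 (end of Jan, 31 days; 396 left).
−31 → Dec 31, 1670 (end of Dec, 31 days; 365 left).
−31 → Nov 30, 1670 (end of Nov, 30 days; 334 left).
−30 → Oct 31, 1670 (end of Oct, 31 days; 304 left).
−31 → Sep 30, 1670 (end of Sep, 30 days; 273 left).
−30 → Aug 31, 1670 (end of Aug, 31 days; 243 left).
−31 → Jul 31, 1670 (end of Jul, 31 days; 212 left).
−31 → Jun 30, 1670 (end of Jun, 30 days; 181 left).
−30 → May 31, 1670 (end of May, 31 days; 151 left).
−31 → Apr 30, 1670 (end of Apr, 30 days; 120 left).
−30 → Mar 31, 1670 (end of Mar, 31 days; 90 left).
−31 → Feb 28, 1670 (end of Feb, 28 days; 59 left).
−28 → Jan 31, 1670 (end of Jan, 31 days; 31 left).
−31 → Dec 31, 1669 (end of Dec, 31 days; 0 left).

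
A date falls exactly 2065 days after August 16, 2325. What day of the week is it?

Aug 16, 2325 is a Sunday.
2065 mod 7 = 0, so 2065 days after a Sunday is Sunday + 0 = Sunday.

Sunday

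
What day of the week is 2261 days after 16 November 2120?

Saturday

Nov 16, 2120 is a Saturday.
2261 mod 7 = 0, so 2261 days after a Saturday is Saturday + 0 = Saturday.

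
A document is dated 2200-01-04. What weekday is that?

Doomsday rule: the anchor day for the 2200s is Friday. For year 00: 0÷12 = 0 r 0, and 0÷4 = 0, so 0+0+0 = 0.
Friday + 0 ≡ Friday — that's 2200's doomsday.
In January the doomsday date is Jan 3 (2200 is not a leap year (divisible by 100 but not 400)).
Jan 4 is 1 day after Jan 3; 1 mod 7 = 1, so Friday + 1 = Saturday.

Saturday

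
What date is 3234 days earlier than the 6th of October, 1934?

−365 (one year) → Oct 6, 1933 (2869 left).
−365 (one year) → Oct 6, 1932 (2504 left).
−366 (one year; includes Feb 29, 1932) → Oct 6, 1931 (2138 left).
−365 (one year) → Oct 6, 1930 (1773 left).
−365 (one year) → Oct 6, 1929 (1408 left).
−365 (one year) → Oct 6, 1928 (1043 left).
−366 (one year; includes Feb 29, 1928) → Oct 6, 1927 (677 left).
−365 (one year) → Oct 6, 1926 (312 left).
−6 → Sep 30, 1926 (end of Sep, 30 days; 306 left).
−30 → Aug 31, 1926 (end of Aug, 31 days; 276 left).
−31 → Jul 31, 1926 (end of Jul, 31 days; 245 left).
−31 → Jun 30, 1926 (end of Jun, 30 days; 214 left).
−30 → May 31, 1926 (end of May, 31 days; 184 left).
−31 → Apr 30, 1926 (end of Apr, 30 days; 153 left).
−30 → Mar 31, 1926 (end of Mar, 31 days; 123 left).
−31 → Feb 28, 1926 (end of Feb, 28 days; 92 left).
−28 → Jan 31, 1926 (end of Jan, 31 days; 64 left).
−31 → Dec 31, 1925 (end of Dec, 31 days; 33 left).
−31 → Nov 30, 1925 (end of Nov, 30 days; 2 left).
−2 → Nov 28, 1925.

November 28, 1925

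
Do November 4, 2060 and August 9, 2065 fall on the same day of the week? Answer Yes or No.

From Nov 4, 2060 to Aug 9, 2065 is 1739 days.
1739 mod 7 = 3, so they are different weekdays.
(Nov 4, 2060 is a Thursday; Aug 9, 2065 is a Sunday.)

No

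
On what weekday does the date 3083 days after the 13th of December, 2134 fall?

First find the weekday of Dec 13, 2134. Doomsday rule: the anchor day for the 2100s is Sunday. For year 34: 34÷12 = 2 r 10, and 10÷4 = 2, so 2+10+2 = 14.
Sunday + 14 ≡ Sunday — that's 2134's doomsday.
In December the doomsday date is Dec 12.
Dec 13 is 1 day after Dec 12; 1 mod 7 = 1, so Sunday + 1 = Monday.
3083 mod 7 = 3, so 3083 days after a Monday is Monday + 3 = Thursday.

Thursday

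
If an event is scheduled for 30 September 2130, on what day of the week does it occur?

Doomsday rule: the anchor day for the 2100s is Sunday. For year 30: 30÷12 = 2 r 6, and 6÷4 = 1, so 2+6+1 = 9.
Sunday + 9 ≡ Tuesday — that's 2130's doomsday.
In September the doomsday date is Sep 5.
Sep 30 is 25 days after Sep 5; 25 mod 7 = 4, so Tuesday + 4 = Saturday.

Saturday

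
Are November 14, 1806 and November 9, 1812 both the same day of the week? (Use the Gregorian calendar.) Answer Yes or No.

No

From Nov 14, 1806 to Nov 9, 1812 is 2187 days.
2187 mod 7 = 3, so they are different weekdays.
(Nov 14, 1806 is a Friday; Nov 9, 1812 is a Monday.)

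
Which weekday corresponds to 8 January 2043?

Doomsday rule: the anchor day for the 2000s is Tuesday. For year 43: 43÷12 = 3 r 7, and 7÷4 = 1, so 3+7+1 = 11.
Tuesday + 11 ≡ Saturday — that's 2043's doomsday.
In January the doomsday date is Jan 3 (2043 is not a leap year).
Jan 8 is 5 days after Jan 3; 5 mod 7 = 5, so Saturday + 5 = Thursday.

Thursday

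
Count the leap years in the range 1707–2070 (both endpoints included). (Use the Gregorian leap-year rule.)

89

Multiples of 4 in [1707,2070]: 91.
Of those, multiples of 100: 3 (not leap unless ÷400).
Multiples of 400: 1.
Leap years = 91 − 3 + 1 = 89.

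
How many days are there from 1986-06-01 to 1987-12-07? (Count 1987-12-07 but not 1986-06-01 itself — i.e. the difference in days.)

554

Jun 1, 1986 → Jun 1, 1987: 365 days.
Jun 1, 1987 → Jul 1, 1987: 30 days (June has 30).
Jul 1, 1987 → Aug 1, 1987: 31 days (July has 31).
Aug 1, 1987 → Sep 1, 1987: 31 days (August has 31).
Sep 1, 1987 → Oct 1, 1987: 30 days (September has 30).
Oct 1, 1987 → Nov 1, 1987: 31 days (October has 31).
Nov 1, 1987 → Dec 1, 1987: 30 days (November has 30).
Dec 1, 1987 → Dec 7, 1987: 6 days.
Total: 554 days.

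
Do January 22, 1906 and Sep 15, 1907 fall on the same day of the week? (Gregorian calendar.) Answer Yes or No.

From Jan 22, 1906 to Sep 15, 1907 is 601 days.
601 mod 7 = 6, so they are different weekdays.
(Jan 22, 1906 is a Monday; Sep 15, 1907 is a Sunday.)

No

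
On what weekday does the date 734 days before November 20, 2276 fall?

Tuesday

First find the weekday of Nov 20, 2276. Doomsday rule: the anchor day for the 2200s is Friday. For year 76: 76÷12 = 6 r 4, and 4÷4 = 1, so 6+4+1 = 11.
Friday + 11 ≡ Tuesday — that's 2276's doomsday.
In November the doomsday date is Nov 7.
Nov 20 is 13 days after Nov 7; 13 mod 7 = 6, so Tuesday + 6 = Monday.
734 mod 7 = 6, so 734 days before a Monday is Monday − 6 = Tuesday.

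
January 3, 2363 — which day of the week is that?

Thursday

Doomsday rule: the anchor day for the 2300s is Wednesday. For year 63: 63÷12 = 5 r 3, and 3÷4 = 0, so 5+3+0 = 8.
Wednesday + 8 ≡ Thursday — that's 2363's doomsday.
In January the doomsday date is Jan 3 (2363 is not a leap year).
Jan 3 is the doomsday itself: Thursday.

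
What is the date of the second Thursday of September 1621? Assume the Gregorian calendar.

September 9, 1621

September 1, 1621 is a Wednesday.
The first Thursday is therefore September 2 (1 days later).
The second Thursday is 2 + 1×7 = September 9.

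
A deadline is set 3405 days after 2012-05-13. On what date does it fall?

+365 (one year) → May 13, 2013 (3040 left).
+365 (one year) → May 13, 2014 (2675 left).
+365 (one year) → May 13, 2015 (2310 left).
+366 (one year; includes Feb 29, 2016) → May 13, 2016 (1944 left).
+365 (one year) → May 13, 2017 (1579 left).
+365 (one year) → May 13, 2018 (1214 left).
+365 (one year) → May 13, 2019 (849 left).
+366 (one year; includes Feb 29, 2020) → May 13, 2020 (483 left).
+365 (one year) → May 13, 2021 (118 left).
May has 31 days: +19 → Jun 1, 2021 (99 left).
Jun has 30 days: +30 → Jul 1, 2021 (69 left).
Jul has 31 days: +31 → Aug 1, 2021 (38 left).
Aug has 31 days: +31 → Sep 1, 2021 (7 left).
+7 → Sep 8, 2021.

September 8, 2021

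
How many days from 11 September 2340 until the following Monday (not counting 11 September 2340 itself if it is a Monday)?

5

Sep 11, 2340 is a Wednesday.
From Wednesday to the next Monday is 5 days.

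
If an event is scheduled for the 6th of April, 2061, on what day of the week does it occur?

January 1, 2061 is a Saturday.
Jan 1, 2061 → Feb 1, 2061: 31 days (January has 31).
Feb 1, 2061 → Mar 1, 2061: 28 days (February has 28).
Mar 1, 2061 → Apr 1, 2061: 31 days (March has 31).
Apr 1, 2061 → Apr 6, 2061: 5 days.
Total: 95 days.
95 mod 7 = 4, so Saturday + 4 = Wednesday.

Wednesday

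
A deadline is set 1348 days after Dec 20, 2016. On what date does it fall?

August 29, 2020

+365 (one year) → Dec 20, 2017 (983 left).
+365 (one year) → Dec 20, 2018 (618 left).
+365 (one year) → Dec 20, 2019 (253 left).
Dec has 31 days: +12 → Jan 1, 2020 (241 left).
Jan has 31 days: +31 → Feb 1, 2020 (210 left).
Feb has 29 days: +29 → Mar 1, 2020 (181 left).
Mar has 31 days: +31 → Apr 1, 2020 (150 left).
Apr has 30 days: +30 → May 1, 2020 (120 left).
May has 31 days: +31 → Jun 1, 2020 (89 left).
Jun has 30 days: +30 → Jul 1, 2020 (59 left).
Jul has 31 days: +31 → Aug 1, 2020 (28 left).
+28 → Aug 29, 2020.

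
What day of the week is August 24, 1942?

January 1, 1942 is a Thursday.
Jan 1, 1942 → Feb 1, 1942: 31 days (January has 31).
Feb 1, 1942 → Mar 1, 1942: 28 days (February has 28).
Mar 1, 1942 → Apr 1, 1942: 31 days (March has 31).
Apr 1, 1942 → May 1, 1942: 30 days (April has 30).
May 1, 1942 → Jun 1, 1942: 31 days (May has 31).
Jun 1, 1942 → Jul 1, 1942: 30 days (June has 30).
Jul 1, 1942 → Aug 1, 1942: 31 days (July has 31).
Aug 1, 1942 → Aug 24, 1942: 23 days.
Total: 235 days.
235 mod 7 = 4, so Thursday + 4 = Monday.

Monday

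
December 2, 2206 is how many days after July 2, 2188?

Jul 2, 2188 → Jul 2, 2189: 365 days.
Jul 2, 2189 → Jul 2, 2190: 365 days.
Jul 2, 2190 → Jul 2, 2191: 365 days.
Jul 2, 2191 → Jul 2, 2192: 366 days (Feb 29, 2192 is in that span).
Jul 2, 2192 → Jul 2, 2193: 365 days.
Jul 2, 2193 → Jul 2, 2194: 365 days.
Jul 2, 2194 → Jul 2, 2195: 365 days.
Jul 2, 2195 → Jul 2, 2196: 366 days (Feb 29, 2196 is in that span).
Jul 2, 2196 → Jul 2, 2197: 365 days.
Jul 2, 2197 → Jul 2, 2198: 365 days.
Jul 2, 2198 → Jul 2, 2199: 365 days.
Jul 2, 2199 → Jul 2, 2200: 365 days.
Jul 2, 2200 → Jul 2, 2201: 365 days.
Jul 2, 2201 → Jul 2, 2202: 365 days.
Jul 2, 2202 → Jul 2, 2203: 365 days.
Jul 2, 2203 → Jul 2, 2204: 366 days (Feb 29, 2204 is in that span).
Jul 2, 2204 → Jul 2, 2205: 365 days.
Jul 2, 2205 → Jul 2, 2206: 365 days.
Jul 2, 2206 → Aug 2, 2206: 31 days (July has 31).
Aug 2, 2206 → Sep 2, 2206: 31 days (August has 31).
Sep 2, 2206 → Oct 2, 2206: 30 days (September has 30).
Oct 2, 2206 → Nov 2, 2206: 31 days (October has 31).
Nov 2, 2206 → Dec 2, 2206: 30 days.
Total: 6726 days.

6726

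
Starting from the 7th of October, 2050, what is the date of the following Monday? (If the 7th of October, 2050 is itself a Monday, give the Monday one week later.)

October 10, 2050

Oct 7, 2050 is a Friday.
From Friday to the next Monday is 3 days.
Oct 7, 2050 + 3 = Oct 10, 2050.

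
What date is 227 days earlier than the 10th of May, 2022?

−10 → Apr 30, 2022 (end of Apr, 30 days; 217 left).
−30 → Mar 31, 2022 (end of Mar, 31 days; 187 left).
−31 → Feb 28, 2022 (end of Feb, 28 days; 156 left).
−28 → Jan 31, 2022 (end of Jan, 31 days; 128 left).
−31 → Dec 31, 2021 (end of Dec, 31 days; 97 left).
−31 → Nov 30, 2021 (end of Nov, 30 days; 66 left).
−30 → Oct 31, 2021 (end of Oct, 31 days; 36 left).
−31 → Sep 30, 2021 (end of Sep, 30 days; 5 left).
−5 → Sep 25, 2021.

September 25, 2021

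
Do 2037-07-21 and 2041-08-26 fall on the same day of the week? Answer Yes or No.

From Jul 21, 2037 to Aug 26, 2041 is 1497 days.
1497 mod 7 = 6, so they are different weekdays.
(Jul 21, 2037 is a Tuesday; Aug 26, 2041 is a Monday.)

No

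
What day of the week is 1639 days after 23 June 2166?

First find the weekday of Jun 23, 2166. Doomsday rule: the anchor day for the 2100s is Sunday. For year 66: 66÷12 = 5 r 6, and 6÷4 = 1, so 5+6+1 = 12.
Sunday + 12 ≡ Friday — that's 2166's doomsday.
In June the doomsday date is Jun 6.
Jun 23 is 17 days after Jun 6; 17 mod 7 = 3, so Friday + 3 = Monday.
1639 mod 7 = 1, so 1639 days after a Monday is Monday + 1 = Tuesday.

Tuesday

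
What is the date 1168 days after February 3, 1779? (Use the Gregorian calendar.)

+365 (one year) → Feb 3, 1780 (803 left).
+366 (one year; includes Feb 29, 1780) → Feb 3, 1781 (437 left).
+365 (one year) → Feb 3, 1782 (72 left).
Feb has 28 days: +26 → Mar 1, 1782 (46 left).
Mar has 31 days: +31 → Apr 1, 1782 (15 left).
+15 → Apr 16, 1782.

April 16, 1782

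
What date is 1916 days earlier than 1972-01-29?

October 31, 1966

−365 (one year) → Jan 29, 1971 (1551 left).
−365 (one year) → Jan 29, 1970 (1186 left).
−365 (one year) → Jan 29, 1969 (821 left).
−366 (one year; includes Feb 29, 1968) → Jan 29, 1968 (455 left).
−365 (one year) → Jan 29, 1967 (90 left).
−29 → Dec 31, 1966 (end of Dec, 31 days; 61 left).
−31 → Nov 30, 1966 (end of Nov, 30 days; 30 left).
−30 → Oct 31, 1966 (end of Oct, 31 days; 0 left).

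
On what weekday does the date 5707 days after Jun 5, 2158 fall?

Jun 5, 2158 is a Monday.
5707 mod 7 = 2, so 5707 days after a Monday is Monday + 2 = Wednesday.

Wednesday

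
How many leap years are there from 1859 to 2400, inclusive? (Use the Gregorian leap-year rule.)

132

Multiples of 4 in [1859,2400]: 136.
Of those, multiples of 100: 6 (not leap unless ÷400).
Multiples of 400: 2.
Leap years = 136 − 6 + 2 = 132.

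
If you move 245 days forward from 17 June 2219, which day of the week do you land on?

Thursday

Jun 17, 2219 is a Thursday.
245 mod 7 = 0, so 245 days after a Thursday is Thursday + 0 = Thursday.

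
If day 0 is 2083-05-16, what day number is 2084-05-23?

May 16, 2083 → Jun 16, 2083: 31 days (May has 31).
Jun 16, 2083 → Jul 16, 2083: 30 days (June has 30).
Jul 16, 2083 → Aug 16, 2083: 31 days (July has 31).
Aug 16, 2083 → Sep 16, 2083: 31 days (August has 31).
Sep 16, 2083 → Oct 16, 2083: 30 days (September has 30).
Oct 16, 2083 → Nov 16, 2083: 31 days (October has 31).
Nov 16, 2083 → Dec 16, 2083: 30 days (November has 30).
Dec 16, 2083 → Jan 16, 2084: 31 days (December has 31).
Jan 16, 2084 → Feb 16, 2084: 31 days (January has 31).
Feb 16, 2084 → Mar 16, 2084: 29 days (February has 29).
Mar 16, 2084 → Apr 16, 2084: 31 days (March has 31).
Apr 16, 2084 → May 16, 2084: 30 days (April has 30).
May 16, 2084 → May 23, 2084: 7 days.
Total: 373 days.

373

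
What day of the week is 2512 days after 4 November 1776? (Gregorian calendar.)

Sunday

Nov 4, 1776 is a Monday.
2512 mod 7 = 6, so 2512 days after a Monday is Monday + 6 = Sunday.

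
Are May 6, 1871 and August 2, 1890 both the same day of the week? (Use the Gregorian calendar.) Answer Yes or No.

From May 6, 1871 to Aug 2, 1890 is 7028 days.
7028 mod 7 = 0, so they are the same weekday.
(May 6, 1871 is a Saturday; Aug 2, 1890 is a Saturday.)

Yes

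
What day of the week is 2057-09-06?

January 1, 2057 is a Monday.
Jan 1, 2057 → Feb 1, 2057: 31 days (January has 31).
Feb 1, 2057 → Mar 1, 2057: 28 days (February has 28).
Mar 1, 2057 → Apr 1, 2057: 31 days (March has 31).
Apr 1, 2057 → May 1, 2057: 30 days (April has 30).
May 1, 2057 → Jun 1, 2057: 31 days (May has 31).
Jun 1, 2057 → Jul 1, 2057: 30 days (June has 30).
Jul 1, 2057 → Aug 1, 2057: 31 days (July has 31).
Aug 1, 2057 → Sep 1, 2057: 31 days (August has 31).
Sep 1, 2057 → Sep 6, 2057: 5 days.
Total: 248 days.
248 mod 7 = 3, so Monday + 3 = Thursday.

Thursday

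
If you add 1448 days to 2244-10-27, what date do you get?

October 14, 2248

+365 (one year) → Oct 27, 2245 (1083 left).
+365 (one year) → Oct 27, 2246 (718 left).
+365 (one year) → Oct 27, 2247 (353 left).
Oct has 31 days: +5 → Nov 1, 2247 (348 left).
Nov has 30 days: +30 → Dec 1, 2247 (318 left).
Dec has 31 days: +31 → Jan 1, 2248 (287 left).
Jan has 31 days: +31 → Feb 1, 2248 (256 left).
Feb has 29 days: +29 → Mar 1, 2248 (227 left).
Mar has 31 days: +31 → Apr 1, 2248 (196 left).
Apr has 30 days: +30 → May 1, 2248 (166 left).
May has 31 days: +31 → Jun 1, 2248 (135 left).
Jun has 30 days: +30 → Jul 1, 2248 (105 left).
Jul has 31 days: +31 → Aug 1, 2248 (74 left).
Aug has 31 days: +31 → Sep 1, 2248 (43 left).
Sep has 30 days: +30 → Oct 1, 2248 (13 left).
+13 → Oct 14, 2248.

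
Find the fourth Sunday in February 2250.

February 1, 2250 is a Friday.
The first Sunday is therefore February 3 (2 days later).
The fourth Sunday is 3 + 3×7 = February 24.

February 24, 2250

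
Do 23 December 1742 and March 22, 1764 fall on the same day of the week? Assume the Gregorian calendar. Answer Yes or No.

No

From Dec 23, 1742 to Mar 22, 1764 is 7760 days.
7760 mod 7 = 4, so they are different weekdays.
(Dec 23, 1742 is a Sunday; Mar 22, 1764 is a Thursday.)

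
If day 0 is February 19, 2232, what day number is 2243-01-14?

Feb 19, 2232 → Feb 19, 2233: 366 days (Feb 29, 2232 is in that span).
Feb 19, 2233 → Feb 19, 2234: 365 days.
Feb 19, 2234 → Feb 19, 2235: 365 days.
Feb 19, 2235 → Feb 19, 2236: 365 days.
Feb 19, 2236 → Feb 19, 2237: 366 days (Feb 29, 2236 is in that span).
Feb 19, 2237 → Feb 19, 2238: 365 days.
Feb 19, 2238 → Feb 19, 2239: 365 days.
Feb 19, 2239 → Feb 19, 2240: 365 days.
Feb 19, 2240 → Feb 19, 2241: 366 days (Feb 29, 2240 is in that span).
Feb 19, 2241 → Feb 19, 2242: 365 days.
Feb 19, 2242 → Mar 19, 2242: 28 days (February has 28).
Mar 19, 2242 → Apr 19, 2242: 31 days (March has 31).
Apr 19, 2242 → May 19, 2242: 30 days (April has 30).
May 19, 2242 → Jun 19, 2242: 31 days (May has 31).
Jun 19, 2242 → Jul 19, 2242: 30 days (June has 30).
Jul 19, 2242 → Aug 19, 2242: 31 days (July has 31).
Aug 19, 2242 → Sep 19, 2242: 31 days (August has 31).
Sep 19, 2242 → Oct 19, 2242: 30 days (September has 30).
Oct 19, 2242 → Nov 19, 2242: 31 days (October has 31).
Nov 19, 2242 → Dec 19, 2242: 30 days (November has 30).
Dec 19, 2242 → Jan 14, 2243: 26 days.
Total: 3982 days.

3982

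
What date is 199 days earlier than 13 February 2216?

July 29, 2215

−13 → Jan 31, 2216 (end of Jan, 31 days; 186 left).
−31 → Dec 31, 2215 (end of Dec, 31 days; 155 left).
−31 → Nov 30, 2215 (end of Nov, 30 days; 124 left).
−30 → Oct 31, 2215 (end of Oct, 31 days; 94 left).
−31 → Sep 30, 2215 (end of Sep, 30 days; 63 left).
−30 → Aug 31, 2215 (end of Aug, 31 days; 33 left).
−31 → Jul 31, 2215 (end of Jul, 31 days; 2 left).
−2 → Jul 29, 2215.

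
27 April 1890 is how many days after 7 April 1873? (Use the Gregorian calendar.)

Apr 7, 1873 → Apr 7, 1874: 365 days.
Apr 7, 1874 → Apr 7, 1875: 365 days.
Apr 7, 1875 → Apr 7, 1876: 366 days (Feb 29, 1876 is in that span).
Apr 7, 1876 → Apr 7, 1877: 365 days.
Apr 7, 1877 → Apr 7, 1878: 365 days.
Apr 7, 1878 → Apr 7, 1879: 365 days.
Apr 7, 1879 → Apr 7, 1880: 366 days (Feb 29, 1880 is in that span).
Apr 7, 1880 → Apr 7, 1881: 365 days.
Apr 7, 1881 → Apr 7, 1882: 365 days.
Apr 7, 1882 → Apr 7, 1883: 365 days.
Apr 7, 1883 → Apr 7, 1884: 366 days (Feb 29, 1884 is in that span).
Apr 7, 1884 → Apr 7, 1885: 365 days.
Apr 7, 1885 → Apr 7, 1886: 365 days.
Apr 7, 1886 → Apr 7, 1887: 365 days.
Apr 7, 1887 → Apr 7, 1888: 366 days (Feb 29, 1888 is in that span).
Apr 7, 1888 → Apr 7, 1889: 365 days.
Apr 7, 1889 → May 7, 1889: 30 days (April has 30).
May 7, 1889 → Jun 7, 1889: 31 days (May has 31).
Jun 7, 1889 → Jul 7, 1889: 30 days (June has 30).
Jul 7, 1889 → Aug 7, 1889: 31 days (July has 31).
Aug 7, 1889 → Sep 7, 1889: 31 days (August has 31).
Sep 7, 1889 → Oct 7, 1889: 30 days (September has 30).
Oct 7, 1889 → Nov 7, 1889: 31 days (October has 31).
Nov 7, 1889 → Dec 7, 1889: 30 days (November has 30).
Dec 7, 1889 → Jan 7, 1890: 31 days (December has 31).
Jan 7, 1890 → Feb 7, 1890: 31 days (January has 31).
Feb 7, 1890 → Mar 7, 1890: 28 days (February has 28).
Mar 7, 1890 → Apr 7, 1890: 31 days (March has 31).
Apr 7, 1890 → Apr 27, 1890: 20 days.
Total: 6229 days.

6229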